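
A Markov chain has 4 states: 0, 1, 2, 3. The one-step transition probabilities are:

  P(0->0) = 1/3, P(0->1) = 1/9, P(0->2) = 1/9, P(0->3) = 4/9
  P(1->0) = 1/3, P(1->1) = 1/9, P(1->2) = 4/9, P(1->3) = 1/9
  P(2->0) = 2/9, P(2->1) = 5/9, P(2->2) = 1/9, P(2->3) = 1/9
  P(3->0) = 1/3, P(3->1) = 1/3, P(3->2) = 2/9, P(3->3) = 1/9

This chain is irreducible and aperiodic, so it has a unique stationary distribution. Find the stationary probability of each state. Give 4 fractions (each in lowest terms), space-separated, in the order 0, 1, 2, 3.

The stationary distribution satisfies pi = pi * P, i.e.:
  pi_0 = 1/3*pi_0 + 1/3*pi_1 + 2/9*pi_2 + 1/3*pi_3
  pi_1 = 1/9*pi_0 + 1/9*pi_1 + 5/9*pi_2 + 1/3*pi_3
  pi_2 = 1/9*pi_0 + 4/9*pi_1 + 1/9*pi_2 + 2/9*pi_3
  pi_3 = 4/9*pi_0 + 1/9*pi_1 + 1/9*pi_2 + 1/9*pi_3
with normalization: pi_0 + pi_1 + pi_2 + pi_3 = 1.

Using the first 3 balance equations plus normalization, the linear system A*pi = b is:
  [-2/3, 1/3, 2/9, 1/3] . pi = 0
  [1/9, -8/9, 5/9, 1/3] . pi = 0
  [1/9, 4/9, -8/9, 2/9] . pi = 0
  [1, 1, 1, 1] . pi = 1

Solving yields:
  pi_0 = 290/939
  pi_1 = 241/939
  pi_2 = 69/313
  pi_3 = 67/313

Verification (pi * P):
  290/939*1/3 + 241/939*1/3 + 69/313*2/9 + 67/313*1/3 = 290/939 = pi_0  (ok)
  290/939*1/9 + 241/939*1/9 + 69/313*5/9 + 67/313*1/3 = 241/939 = pi_1  (ok)
  290/939*1/9 + 241/939*4/9 + 69/313*1/9 + 67/313*2/9 = 69/313 = pi_2  (ok)
  290/939*4/9 + 241/939*1/9 + 69/313*1/9 + 67/313*1/9 = 67/313 = pi_3  (ok)

Answer: 290/939 241/939 69/313 67/313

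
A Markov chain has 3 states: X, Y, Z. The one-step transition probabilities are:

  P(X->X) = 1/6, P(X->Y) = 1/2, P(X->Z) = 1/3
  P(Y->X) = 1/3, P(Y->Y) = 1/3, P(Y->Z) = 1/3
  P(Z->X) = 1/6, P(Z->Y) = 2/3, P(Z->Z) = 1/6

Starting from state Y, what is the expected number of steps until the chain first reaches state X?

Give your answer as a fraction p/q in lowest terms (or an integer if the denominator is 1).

Answer: 7/2

Derivation:
Let h_i = expected steps to first reach X from state i.
Boundary: h_X = 0.
First-step equations for the other states:
  h_Y = 1 + 1/3*h_X + 1/3*h_Y + 1/3*h_Z
  h_Z = 1 + 1/6*h_X + 2/3*h_Y + 1/6*h_Z

Substituting h_X = 0 and rearranging gives the linear system (I - Q) h = 1:
  [2/3, -1/3] . (h_Y, h_Z) = 1
  [-2/3, 5/6] . (h_Y, h_Z) = 1

Solving yields:
  h_Y = 7/2
  h_Z = 4

Starting state is Y, so the expected hitting time is h_Y = 7/2.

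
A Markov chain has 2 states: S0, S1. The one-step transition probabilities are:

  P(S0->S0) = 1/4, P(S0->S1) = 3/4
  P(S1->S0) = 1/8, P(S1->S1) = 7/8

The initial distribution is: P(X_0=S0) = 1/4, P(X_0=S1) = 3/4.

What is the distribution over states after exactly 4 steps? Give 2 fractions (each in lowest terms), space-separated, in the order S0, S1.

Propagating the distribution step by step (d_{t+1} = d_t * P):
d_0 = (S0=1/4, S1=3/4)
  d_1[S0] = 1/4*1/4 + 3/4*1/8 = 5/32
  d_1[S1] = 1/4*3/4 + 3/4*7/8 = 27/32
d_1 = (S0=5/32, S1=27/32)
  d_2[S0] = 5/32*1/4 + 27/32*1/8 = 37/256
  d_2[S1] = 5/32*3/4 + 27/32*7/8 = 219/256
d_2 = (S0=37/256, S1=219/256)
  d_3[S0] = 37/256*1/4 + 219/256*1/8 = 293/2048
  d_3[S1] = 37/256*3/4 + 219/256*7/8 = 1755/2048
d_3 = (S0=293/2048, S1=1755/2048)
  d_4[S0] = 293/2048*1/4 + 1755/2048*1/8 = 2341/16384
  d_4[S1] = 293/2048*3/4 + 1755/2048*7/8 = 14043/16384
d_4 = (S0=2341/16384, S1=14043/16384)

Answer: 2341/16384 14043/16384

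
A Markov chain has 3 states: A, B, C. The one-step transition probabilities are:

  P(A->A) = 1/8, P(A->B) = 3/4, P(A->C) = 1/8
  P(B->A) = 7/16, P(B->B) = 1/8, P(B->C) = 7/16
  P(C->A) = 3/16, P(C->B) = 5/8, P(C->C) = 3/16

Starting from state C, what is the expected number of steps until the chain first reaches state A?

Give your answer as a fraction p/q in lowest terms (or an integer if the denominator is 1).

Let h_i = expected steps to first reach A from state i.
Boundary: h_A = 0.
First-step equations for the other states:
  h_B = 1 + 7/16*h_A + 1/8*h_B + 7/16*h_C
  h_C = 1 + 3/16*h_A + 5/8*h_B + 3/16*h_C

Substituting h_A = 0 and rearranging gives the linear system (I - Q) h = 1:
  [7/8, -7/16] . (h_B, h_C) = 1
  [-5/8, 13/16] . (h_B, h_C) = 1

Solving yields:
  h_B = 20/7
  h_C = 24/7

Starting state is C, so the expected hitting time is h_C = 24/7.

Answer: 24/7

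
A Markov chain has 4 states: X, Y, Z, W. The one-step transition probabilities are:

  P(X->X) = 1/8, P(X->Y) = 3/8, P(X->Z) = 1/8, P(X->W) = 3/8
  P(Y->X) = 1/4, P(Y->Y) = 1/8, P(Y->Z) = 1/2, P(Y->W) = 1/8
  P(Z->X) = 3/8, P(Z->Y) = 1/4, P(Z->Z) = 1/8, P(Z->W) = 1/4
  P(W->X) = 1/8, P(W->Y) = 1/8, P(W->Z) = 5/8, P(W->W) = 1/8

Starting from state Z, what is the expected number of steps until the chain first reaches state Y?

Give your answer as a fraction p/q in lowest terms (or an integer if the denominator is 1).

Answer: 4

Derivation:
Let h_i = expected steps to first reach Y from state i.
Boundary: h_Y = 0.
First-step equations for the other states:
  h_X = 1 + 1/8*h_X + 3/8*h_Y + 1/8*h_Z + 3/8*h_W
  h_Z = 1 + 3/8*h_X + 1/4*h_Y + 1/8*h_Z + 1/4*h_W
  h_W = 1 + 1/8*h_X + 1/8*h_Y + 5/8*h_Z + 1/8*h_W

Substituting h_Y = 0 and rearranging gives the linear system (I - Q) h = 1:
  [7/8, -1/8, -3/8] . (h_X, h_Z, h_W) = 1
  [-3/8, 7/8, -1/4] . (h_X, h_Z, h_W) = 1
  [-1/8, -5/8, 7/8] . (h_X, h_Z, h_W) = 1

Solving yields:
  h_X = 84/23
  h_Z = 4
  h_W = 104/23

Starting state is Z, so the expected hitting time is h_Z = 4.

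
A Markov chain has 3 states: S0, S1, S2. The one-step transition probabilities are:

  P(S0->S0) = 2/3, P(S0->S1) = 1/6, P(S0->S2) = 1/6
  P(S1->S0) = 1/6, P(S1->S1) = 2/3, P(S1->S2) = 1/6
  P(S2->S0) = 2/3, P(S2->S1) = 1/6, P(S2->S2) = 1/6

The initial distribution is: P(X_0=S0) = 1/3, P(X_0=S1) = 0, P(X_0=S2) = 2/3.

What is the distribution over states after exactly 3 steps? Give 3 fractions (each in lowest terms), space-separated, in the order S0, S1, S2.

Propagating the distribution step by step (d_{t+1} = d_t * P):
d_0 = (S0=1/3, S1=0, S2=2/3)
  d_1[S0] = 1/3*2/3 + 0*1/6 + 2/3*2/3 = 2/3
  d_1[S1] = 1/3*1/6 + 0*2/3 + 2/3*1/6 = 1/6
  d_1[S2] = 1/3*1/6 + 0*1/6 + 2/3*1/6 = 1/6
d_1 = (S0=2/3, S1=1/6, S2=1/6)
  d_2[S0] = 2/3*2/3 + 1/6*1/6 + 1/6*2/3 = 7/12
  d_2[S1] = 2/3*1/6 + 1/6*2/3 + 1/6*1/6 = 1/4
  d_2[S2] = 2/3*1/6 + 1/6*1/6 + 1/6*1/6 = 1/6
d_2 = (S0=7/12, S1=1/4, S2=1/6)
  d_3[S0] = 7/12*2/3 + 1/4*1/6 + 1/6*2/3 = 13/24
  d_3[S1] = 7/12*1/6 + 1/4*2/3 + 1/6*1/6 = 7/24
  d_3[S2] = 7/12*1/6 + 1/4*1/6 + 1/6*1/6 = 1/6
d_3 = (S0=13/24, S1=7/24, S2=1/6)

Answer: 13/24 7/24 1/6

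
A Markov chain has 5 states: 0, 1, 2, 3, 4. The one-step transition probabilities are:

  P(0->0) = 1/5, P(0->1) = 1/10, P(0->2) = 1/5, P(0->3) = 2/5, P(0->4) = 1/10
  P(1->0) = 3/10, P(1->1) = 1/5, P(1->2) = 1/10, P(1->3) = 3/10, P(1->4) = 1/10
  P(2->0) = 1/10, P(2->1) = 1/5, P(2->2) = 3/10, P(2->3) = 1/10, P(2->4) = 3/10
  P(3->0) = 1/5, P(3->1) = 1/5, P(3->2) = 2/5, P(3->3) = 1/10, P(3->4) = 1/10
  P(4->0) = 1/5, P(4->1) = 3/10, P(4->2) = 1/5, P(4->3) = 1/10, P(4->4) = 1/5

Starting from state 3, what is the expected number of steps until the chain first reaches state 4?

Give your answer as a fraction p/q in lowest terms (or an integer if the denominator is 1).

Answer: 5470/853

Derivation:
Let h_i = expected steps to first reach 4 from state i.
Boundary: h_4 = 0.
First-step equations for the other states:
  h_0 = 1 + 1/5*h_0 + 1/10*h_1 + 1/5*h_2 + 2/5*h_3 + 1/10*h_4
  h_1 = 1 + 3/10*h_0 + 1/5*h_1 + 1/10*h_2 + 3/10*h_3 + 1/10*h_4
  h_2 = 1 + 1/10*h_0 + 1/5*h_1 + 3/10*h_2 + 1/10*h_3 + 3/10*h_4
  h_3 = 1 + 1/5*h_0 + 1/5*h_1 + 2/5*h_2 + 1/10*h_3 + 1/10*h_4

Substituting h_4 = 0 and rearranging gives the linear system (I - Q) h = 1:
  [4/5, -1/10, -1/5, -2/5] . (h_0, h_1, h_2, h_3) = 1
  [-3/10, 4/5, -1/10, -3/10] . (h_0, h_1, h_2, h_3) = 1
  [-1/10, -1/5, 7/10, -1/10] . (h_0, h_1, h_2, h_3) = 1
  [-1/5, -1/5, -2/5, 9/10] . (h_0, h_1, h_2, h_3) = 1

Solving yields:
  h_0 = 5640/853
  h_1 = 5790/853
  h_2 = 4460/853
  h_3 = 5470/853

Starting state is 3, so the expected hitting time is h_3 = 5470/853.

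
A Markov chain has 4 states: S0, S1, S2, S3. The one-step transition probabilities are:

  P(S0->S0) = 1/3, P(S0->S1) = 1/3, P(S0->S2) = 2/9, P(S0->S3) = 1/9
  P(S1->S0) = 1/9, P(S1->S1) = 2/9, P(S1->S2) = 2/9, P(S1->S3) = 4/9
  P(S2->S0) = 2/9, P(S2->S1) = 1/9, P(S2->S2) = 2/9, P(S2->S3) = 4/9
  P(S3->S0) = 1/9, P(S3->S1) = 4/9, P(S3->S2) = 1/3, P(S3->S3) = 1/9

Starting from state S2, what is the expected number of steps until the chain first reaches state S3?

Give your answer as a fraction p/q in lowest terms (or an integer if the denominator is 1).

Answer: 198/73

Derivation:
Let h_i = expected steps to first reach S3 from state i.
Boundary: h_S3 = 0.
First-step equations for the other states:
  h_S0 = 1 + 1/3*h_S0 + 1/3*h_S1 + 2/9*h_S2 + 1/9*h_S3
  h_S1 = 1 + 1/9*h_S0 + 2/9*h_S1 + 2/9*h_S2 + 4/9*h_S3
  h_S2 = 1 + 2/9*h_S0 + 1/9*h_S1 + 2/9*h_S2 + 4/9*h_S3

Substituting h_S3 = 0 and rearranging gives the linear system (I - Q) h = 1:
  [2/3, -1/3, -2/9] . (h_S0, h_S1, h_S2) = 1
  [-1/9, 7/9, -2/9] . (h_S0, h_S1, h_S2) = 1
  [-2/9, -1/9, 7/9] . (h_S0, h_S1, h_S2) = 1

Solving yields:
  h_S0 = 270/73
  h_S1 = 189/73
  h_S2 = 198/73

Starting state is S2, so the expected hitting time is h_S2 = 198/73.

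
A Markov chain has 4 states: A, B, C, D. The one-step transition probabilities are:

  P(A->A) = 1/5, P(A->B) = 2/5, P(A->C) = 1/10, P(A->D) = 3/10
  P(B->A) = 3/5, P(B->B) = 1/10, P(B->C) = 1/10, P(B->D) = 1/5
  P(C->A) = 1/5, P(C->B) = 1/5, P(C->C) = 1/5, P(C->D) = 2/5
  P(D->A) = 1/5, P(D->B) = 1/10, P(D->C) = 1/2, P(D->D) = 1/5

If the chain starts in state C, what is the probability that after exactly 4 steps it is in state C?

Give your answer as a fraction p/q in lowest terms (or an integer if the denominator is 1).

Answer: 148/625

Derivation:
Computing P^4 by repeated multiplication:
P^1 =
  A: [1/5, 2/5, 1/10, 3/10]
  B: [3/5, 1/10, 1/10, 1/5]
  C: [1/5, 1/5, 1/5, 2/5]
  D: [1/5, 1/10, 1/2, 1/5]
P^2 =
  A: [9/25, 17/100, 23/100, 6/25]
  B: [6/25, 29/100, 19/100, 7/25]
  C: [7/25, 9/50, 7/25, 13/50]
  D: [6/25, 21/100, 23/100, 8/25]
P^3 =
  A: [67/250, 231/1000, 219/1000, 141/500]
  B: [79/250, 191/1000, 231/1000, 131/500]
  C: [34/125, 53/250, 29/125, 71/250]
  D: [71/250, 39/200, 251/1000, 27/100]
P^4 =
  A: [731/2500, 2023/10000, 2347/10000, 1353/5000]
  B: [691/2500, 2179/10000, 2279/10000, 1389/5000]
  C: [178/625, 128/625, 148/625, 171/625]
  D: [139/500, 2103/10000, 2331/10000, 1393/5000]

(P^4)[C -> C] = 148/625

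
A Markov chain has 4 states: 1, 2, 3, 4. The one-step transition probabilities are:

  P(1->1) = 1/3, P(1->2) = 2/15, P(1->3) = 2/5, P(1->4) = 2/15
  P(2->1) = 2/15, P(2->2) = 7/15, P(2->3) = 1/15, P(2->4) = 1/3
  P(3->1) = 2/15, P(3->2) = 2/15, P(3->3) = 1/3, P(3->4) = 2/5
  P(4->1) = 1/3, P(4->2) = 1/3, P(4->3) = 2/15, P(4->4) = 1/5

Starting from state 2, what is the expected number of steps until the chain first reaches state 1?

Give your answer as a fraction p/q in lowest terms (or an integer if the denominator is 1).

Answer: 31/6

Derivation:
Let h_i = expected steps to first reach 1 from state i.
Boundary: h_1 = 0.
First-step equations for the other states:
  h_2 = 1 + 2/15*h_1 + 7/15*h_2 + 1/15*h_3 + 1/3*h_4
  h_3 = 1 + 2/15*h_1 + 2/15*h_2 + 1/3*h_3 + 2/5*h_4
  h_4 = 1 + 1/3*h_1 + 1/3*h_2 + 2/15*h_3 + 1/5*h_4

Substituting h_1 = 0 and rearranging gives the linear system (I - Q) h = 1:
  [8/15, -1/15, -1/3] . (h_2, h_3, h_4) = 1
  [-2/15, 2/3, -2/5] . (h_2, h_3, h_4) = 1
  [-1/3, -2/15, 4/5] . (h_2, h_3, h_4) = 1

Solving yields:
  h_2 = 31/6
  h_3 = 61/12
  h_4 = 17/4

Starting state is 2, so the expected hitting time is h_2 = 31/6.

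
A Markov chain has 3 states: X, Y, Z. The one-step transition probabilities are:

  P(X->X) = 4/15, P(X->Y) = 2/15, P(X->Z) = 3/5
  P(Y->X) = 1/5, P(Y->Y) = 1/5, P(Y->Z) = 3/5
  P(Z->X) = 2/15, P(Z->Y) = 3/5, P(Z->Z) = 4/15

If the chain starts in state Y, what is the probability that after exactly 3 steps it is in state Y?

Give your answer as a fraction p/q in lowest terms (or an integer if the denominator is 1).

Answer: 392/1125

Derivation:
Computing P^3 by repeated multiplication:
P^1 =
  X: [4/15, 2/15, 3/5]
  Y: [1/5, 1/5, 3/5]
  Z: [2/15, 3/5, 4/15]
P^2 =
  X: [8/45, 19/45, 2/5]
  Y: [13/75, 32/75, 2/5]
  Z: [43/225, 67/225, 23/45]
P^3 =
  X: [5/27, 47/135, 7/15]
  Y: [208/1125, 392/1125, 7/15]
  Z: [67/375, 1322/3375, 58/135]

(P^3)[Y -> Y] = 392/1125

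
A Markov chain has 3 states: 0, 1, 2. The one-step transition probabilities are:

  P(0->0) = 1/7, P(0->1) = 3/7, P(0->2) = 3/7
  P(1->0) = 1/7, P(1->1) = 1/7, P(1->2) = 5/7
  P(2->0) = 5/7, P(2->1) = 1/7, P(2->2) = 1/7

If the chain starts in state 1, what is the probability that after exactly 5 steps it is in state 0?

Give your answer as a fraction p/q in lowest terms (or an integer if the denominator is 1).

Computing P^5 by repeated multiplication:
P^1 =
  0: [1/7, 3/7, 3/7]
  1: [1/7, 1/7, 5/7]
  2: [5/7, 1/7, 1/7]
P^2 =
  0: [19/49, 9/49, 3/7]
  1: [27/49, 9/49, 13/49]
  2: [11/49, 17/49, 3/7]
P^3 =
  0: [19/49, 87/343, 123/343]
  1: [101/343, 103/343, 139/343]
  2: [19/49, 71/343, 139/343]
P^4 =
  0: [835/2401, 87/343, 957/2401]
  1: [899/2401, 545/2401, 957/2401]
  2: [899/2401, 87/343, 893/2401]
P^5 =
  0: [6229/16807, 4071/16807, 6507/16807]
  1: [6229/16807, 4199/16807, 6379/16807]
  2: [5973/16807, 4199/16807, 6635/16807]

(P^5)[1 -> 0] = 6229/16807

Answer: 6229/16807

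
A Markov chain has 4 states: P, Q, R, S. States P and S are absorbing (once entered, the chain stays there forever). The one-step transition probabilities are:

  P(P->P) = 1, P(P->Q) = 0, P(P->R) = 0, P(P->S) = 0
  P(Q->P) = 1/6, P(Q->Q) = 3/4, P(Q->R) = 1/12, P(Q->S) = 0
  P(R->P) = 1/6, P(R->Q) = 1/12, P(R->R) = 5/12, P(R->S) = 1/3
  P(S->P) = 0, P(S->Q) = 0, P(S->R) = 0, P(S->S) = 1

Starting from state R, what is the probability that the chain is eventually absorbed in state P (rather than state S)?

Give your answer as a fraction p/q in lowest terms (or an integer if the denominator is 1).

Let a_i = P(absorbed in P | start in state i).
Boundary conditions: a_P = 1, a_S = 0.
For each transient state i, a_i = sum_j P(i->j) * a_j:
  a_Q = 1/6*a_P + 3/4*a_Q + 1/12*a_R + 0*a_S
  a_R = 1/6*a_P + 1/12*a_Q + 5/12*a_R + 1/3*a_S

Substituting a_P = 1 and a_S = 0, rearrange to (I - Q) a = r where r[i] = P(i -> P):
  [1/4, -1/12] . (a_Q, a_R) = 1/6
  [-1/12, 7/12] . (a_Q, a_R) = 1/6

Solving yields:
  a_Q = 4/5
  a_R = 2/5

Starting state is R, so the absorption probability is a_R = 2/5.

Answer: 2/5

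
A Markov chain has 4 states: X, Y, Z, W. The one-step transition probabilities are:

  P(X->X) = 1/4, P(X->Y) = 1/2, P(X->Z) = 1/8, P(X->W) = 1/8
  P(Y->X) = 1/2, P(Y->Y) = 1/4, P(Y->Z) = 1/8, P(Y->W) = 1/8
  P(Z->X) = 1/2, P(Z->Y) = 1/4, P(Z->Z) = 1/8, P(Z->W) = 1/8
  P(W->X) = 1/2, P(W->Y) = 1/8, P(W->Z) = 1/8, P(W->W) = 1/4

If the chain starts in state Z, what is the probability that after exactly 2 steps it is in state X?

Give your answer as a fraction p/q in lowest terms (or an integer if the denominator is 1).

Computing P^2 by repeated multiplication:
P^1 =
  X: [1/4, 1/2, 1/8, 1/8]
  Y: [1/2, 1/4, 1/8, 1/8]
  Z: [1/2, 1/4, 1/8, 1/8]
  W: [1/2, 1/8, 1/8, 1/4]
P^2 =
  X: [7/16, 19/64, 1/8, 9/64]
  Y: [3/8, 23/64, 1/8, 9/64]
  Z: [3/8, 23/64, 1/8, 9/64]
  W: [3/8, 11/32, 1/8, 5/32]

(P^2)[Z -> X] = 3/8

Answer: 3/8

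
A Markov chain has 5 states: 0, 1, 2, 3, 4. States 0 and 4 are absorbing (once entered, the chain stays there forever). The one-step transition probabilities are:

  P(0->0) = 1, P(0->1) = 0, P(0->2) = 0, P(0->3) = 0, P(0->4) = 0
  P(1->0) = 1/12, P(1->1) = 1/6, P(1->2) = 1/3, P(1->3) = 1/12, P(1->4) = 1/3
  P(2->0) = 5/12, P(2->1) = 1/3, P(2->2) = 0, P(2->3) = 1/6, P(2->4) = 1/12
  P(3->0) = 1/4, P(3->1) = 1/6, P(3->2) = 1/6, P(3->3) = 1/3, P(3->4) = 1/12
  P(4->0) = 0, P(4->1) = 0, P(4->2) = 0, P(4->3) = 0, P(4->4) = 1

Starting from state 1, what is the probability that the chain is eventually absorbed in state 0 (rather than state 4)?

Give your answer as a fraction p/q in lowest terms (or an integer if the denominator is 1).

Let a_i = P(absorbed in 0 | start in state i).
Boundary conditions: a_0 = 1, a_4 = 0.
For each transient state i, a_i = sum_j P(i->j) * a_j:
  a_1 = 1/12*a_0 + 1/6*a_1 + 1/3*a_2 + 1/12*a_3 + 1/3*a_4
  a_2 = 5/12*a_0 + 1/3*a_1 + 0*a_2 + 1/6*a_3 + 1/12*a_4
  a_3 = 1/4*a_0 + 1/6*a_1 + 1/6*a_2 + 1/3*a_3 + 1/12*a_4

Substituting a_0 = 1 and a_4 = 0, rearrange to (I - Q) a = r where r[i] = P(i -> 0):
  [5/6, -1/3, -1/12] . (a_1, a_2, a_3) = 1/12
  [-1/3, 1, -1/6] . (a_1, a_2, a_3) = 5/12
  [-1/6, -1/6, 2/3] . (a_1, a_2, a_3) = 1/4

Solving yields:
  a_1 = 161/372
  a_2 = 83/124
  a_3 = 121/186

Starting state is 1, so the absorption probability is a_1 = 161/372.

Answer: 161/372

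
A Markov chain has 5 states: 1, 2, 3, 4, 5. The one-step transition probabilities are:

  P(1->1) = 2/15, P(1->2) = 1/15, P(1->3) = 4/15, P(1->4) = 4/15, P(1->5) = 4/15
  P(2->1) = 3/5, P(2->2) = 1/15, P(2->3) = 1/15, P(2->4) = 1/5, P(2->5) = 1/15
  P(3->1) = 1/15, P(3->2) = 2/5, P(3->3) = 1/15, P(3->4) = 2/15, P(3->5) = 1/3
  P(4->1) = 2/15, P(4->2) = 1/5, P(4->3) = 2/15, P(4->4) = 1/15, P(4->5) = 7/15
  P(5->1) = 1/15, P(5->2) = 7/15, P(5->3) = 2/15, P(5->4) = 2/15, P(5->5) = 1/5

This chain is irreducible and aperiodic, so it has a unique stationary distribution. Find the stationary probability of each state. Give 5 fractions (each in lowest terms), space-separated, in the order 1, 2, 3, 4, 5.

Answer: 1605/7411 1728/7411 1019/7411 1235/7411 1824/7411

Derivation:
The stationary distribution satisfies pi = pi * P, i.e.:
  pi_1 = 2/15*pi_1 + 3/5*pi_2 + 1/15*pi_3 + 2/15*pi_4 + 1/15*pi_5
  pi_2 = 1/15*pi_1 + 1/15*pi_2 + 2/5*pi_3 + 1/5*pi_4 + 7/15*pi_5
  pi_3 = 4/15*pi_1 + 1/15*pi_2 + 1/15*pi_3 + 2/15*pi_4 + 2/15*pi_5
  pi_4 = 4/15*pi_1 + 1/5*pi_2 + 2/15*pi_3 + 1/15*pi_4 + 2/15*pi_5
  pi_5 = 4/15*pi_1 + 1/15*pi_2 + 1/3*pi_3 + 7/15*pi_4 + 1/5*pi_5
with normalization: pi_1 + pi_2 + pi_3 + pi_4 + pi_5 = 1.

Using the first 4 balance equations plus normalization, the linear system A*pi = b is:
  [-13/15, 3/5, 1/15, 2/15, 1/15] . pi = 0
  [1/15, -14/15, 2/5, 1/5, 7/15] . pi = 0
  [4/15, 1/15, -14/15, 2/15, 2/15] . pi = 0
  [4/15, 1/5, 2/15, -14/15, 2/15] . pi = 0
  [1, 1, 1, 1, 1] . pi = 1

Solving yields:
  pi_1 = 1605/7411
  pi_2 = 1728/7411
  pi_3 = 1019/7411
  pi_4 = 1235/7411
  pi_5 = 1824/7411

Verification (pi * P):
  1605/7411*2/15 + 1728/7411*3/5 + 1019/7411*1/15 + 1235/7411*2/15 + 1824/7411*1/15 = 1605/7411 = pi_1  (ok)
  1605/7411*1/15 + 1728/7411*1/15 + 1019/7411*2/5 + 1235/7411*1/5 + 1824/7411*7/15 = 1728/7411 = pi_2  (ok)
  1605/7411*4/15 + 1728/7411*1/15 + 1019/7411*1/15 + 1235/7411*2/15 + 1824/7411*2/15 = 1019/7411 = pi_3  (ok)
  1605/7411*4/15 + 1728/7411*1/5 + 1019/7411*2/15 + 1235/7411*1/15 + 1824/7411*2/15 = 1235/7411 = pi_4  (ok)
  1605/7411*4/15 + 1728/7411*1/15 + 1019/7411*1/3 + 1235/7411*7/15 + 1824/7411*1/5 = 1824/7411 = pi_5  (ok)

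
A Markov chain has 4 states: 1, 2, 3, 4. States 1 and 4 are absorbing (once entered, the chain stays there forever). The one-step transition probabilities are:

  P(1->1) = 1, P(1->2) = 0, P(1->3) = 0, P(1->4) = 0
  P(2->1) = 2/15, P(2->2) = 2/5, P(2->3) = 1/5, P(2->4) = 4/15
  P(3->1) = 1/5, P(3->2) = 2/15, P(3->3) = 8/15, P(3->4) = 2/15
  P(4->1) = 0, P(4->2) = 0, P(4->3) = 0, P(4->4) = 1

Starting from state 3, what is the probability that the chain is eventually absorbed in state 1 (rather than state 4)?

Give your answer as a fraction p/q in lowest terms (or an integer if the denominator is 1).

Answer: 31/57

Derivation:
Let a_i = P(absorbed in 1 | start in state i).
Boundary conditions: a_1 = 1, a_4 = 0.
For each transient state i, a_i = sum_j P(i->j) * a_j:
  a_2 = 2/15*a_1 + 2/5*a_2 + 1/5*a_3 + 4/15*a_4
  a_3 = 1/5*a_1 + 2/15*a_2 + 8/15*a_3 + 2/15*a_4

Substituting a_1 = 1 and a_4 = 0, rearrange to (I - Q) a = r where r[i] = P(i -> 1):
  [3/5, -1/5] . (a_2, a_3) = 2/15
  [-2/15, 7/15] . (a_2, a_3) = 1/5

Solving yields:
  a_2 = 23/57
  a_3 = 31/57

Starting state is 3, so the absorption probability is a_3 = 31/57.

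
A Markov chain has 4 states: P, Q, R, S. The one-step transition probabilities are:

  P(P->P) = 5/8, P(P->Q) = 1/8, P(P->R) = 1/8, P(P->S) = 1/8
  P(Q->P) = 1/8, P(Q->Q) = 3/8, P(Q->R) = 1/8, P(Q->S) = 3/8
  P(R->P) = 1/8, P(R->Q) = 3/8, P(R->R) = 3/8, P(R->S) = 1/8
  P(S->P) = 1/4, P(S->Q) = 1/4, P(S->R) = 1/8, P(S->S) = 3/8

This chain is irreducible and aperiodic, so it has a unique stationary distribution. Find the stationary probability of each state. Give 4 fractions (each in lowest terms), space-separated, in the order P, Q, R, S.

Answer: 16/51 9/34 1/6 13/51

Derivation:
The stationary distribution satisfies pi = pi * P, i.e.:
  pi_P = 5/8*pi_P + 1/8*pi_Q + 1/8*pi_R + 1/4*pi_S
  pi_Q = 1/8*pi_P + 3/8*pi_Q + 3/8*pi_R + 1/4*pi_S
  pi_R = 1/8*pi_P + 1/8*pi_Q + 3/8*pi_R + 1/8*pi_S
  pi_S = 1/8*pi_P + 3/8*pi_Q + 1/8*pi_R + 3/8*pi_S
with normalization: pi_P + pi_Q + pi_R + pi_S = 1.

Using the first 3 balance equations plus normalization, the linear system A*pi = b is:
  [-3/8, 1/8, 1/8, 1/4] . pi = 0
  [1/8, -5/8, 3/8, 1/4] . pi = 0
  [1/8, 1/8, -5/8, 1/8] . pi = 0
  [1, 1, 1, 1] . pi = 1

Solving yields:
  pi_P = 16/51
  pi_Q = 9/34
  pi_R = 1/6
  pi_S = 13/51

Verification (pi * P):
  16/51*5/8 + 9/34*1/8 + 1/6*1/8 + 13/51*1/4 = 16/51 = pi_P  (ok)
  16/51*1/8 + 9/34*3/8 + 1/6*3/8 + 13/51*1/4 = 9/34 = pi_Q  (ok)
  16/51*1/8 + 9/34*1/8 + 1/6*3/8 + 13/51*1/8 = 1/6 = pi_R  (ok)
  16/51*1/8 + 9/34*3/8 + 1/6*1/8 + 13/51*3/8 = 13/51 = pi_S  (ok)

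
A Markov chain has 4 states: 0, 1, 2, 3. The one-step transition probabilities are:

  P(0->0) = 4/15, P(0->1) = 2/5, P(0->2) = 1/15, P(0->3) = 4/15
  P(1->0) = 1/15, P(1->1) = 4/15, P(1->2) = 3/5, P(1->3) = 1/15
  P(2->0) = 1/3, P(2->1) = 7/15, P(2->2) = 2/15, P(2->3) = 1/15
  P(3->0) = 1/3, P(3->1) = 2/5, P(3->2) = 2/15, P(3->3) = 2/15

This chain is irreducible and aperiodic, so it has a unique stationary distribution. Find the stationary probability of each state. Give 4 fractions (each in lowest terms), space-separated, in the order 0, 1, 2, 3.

The stationary distribution satisfies pi = pi * P, i.e.:
  pi_0 = 4/15*pi_0 + 1/15*pi_1 + 1/3*pi_2 + 1/3*pi_3
  pi_1 = 2/5*pi_0 + 4/15*pi_1 + 7/15*pi_2 + 2/5*pi_3
  pi_2 = 1/15*pi_0 + 3/5*pi_1 + 2/15*pi_2 + 2/15*pi_3
  pi_3 = 4/15*pi_0 + 1/15*pi_1 + 1/15*pi_2 + 2/15*pi_3
with normalization: pi_0 + pi_1 + pi_2 + pi_3 = 1.

Using the first 3 balance equations plus normalization, the linear system A*pi = b is:
  [-11/15, 1/15, 1/3, 1/3] . pi = 0
  [2/5, -11/15, 7/15, 2/5] . pi = 0
  [1/15, 3/5, -13/15, 2/15] . pi = 0
  [1, 1, 1, 1] . pi = 1

Solving yields:
  pi_0 = 218/991
  pi_1 = 1467/3964
  pi_2 = 1155/3964
  pi_3 = 235/1982

Verification (pi * P):
  218/991*4/15 + 1467/3964*1/15 + 1155/3964*1/3 + 235/1982*1/3 = 218/991 = pi_0  (ok)
  218/991*2/5 + 1467/3964*4/15 + 1155/3964*7/15 + 235/1982*2/5 = 1467/3964 = pi_1  (ok)
  218/991*1/15 + 1467/3964*3/5 + 1155/3964*2/15 + 235/1982*2/15 = 1155/3964 = pi_2  (ok)
  218/991*4/15 + 1467/3964*1/15 + 1155/3964*1/15 + 235/1982*2/15 = 235/1982 = pi_3  (ok)

Answer: 218/991 1467/3964 1155/3964 235/1982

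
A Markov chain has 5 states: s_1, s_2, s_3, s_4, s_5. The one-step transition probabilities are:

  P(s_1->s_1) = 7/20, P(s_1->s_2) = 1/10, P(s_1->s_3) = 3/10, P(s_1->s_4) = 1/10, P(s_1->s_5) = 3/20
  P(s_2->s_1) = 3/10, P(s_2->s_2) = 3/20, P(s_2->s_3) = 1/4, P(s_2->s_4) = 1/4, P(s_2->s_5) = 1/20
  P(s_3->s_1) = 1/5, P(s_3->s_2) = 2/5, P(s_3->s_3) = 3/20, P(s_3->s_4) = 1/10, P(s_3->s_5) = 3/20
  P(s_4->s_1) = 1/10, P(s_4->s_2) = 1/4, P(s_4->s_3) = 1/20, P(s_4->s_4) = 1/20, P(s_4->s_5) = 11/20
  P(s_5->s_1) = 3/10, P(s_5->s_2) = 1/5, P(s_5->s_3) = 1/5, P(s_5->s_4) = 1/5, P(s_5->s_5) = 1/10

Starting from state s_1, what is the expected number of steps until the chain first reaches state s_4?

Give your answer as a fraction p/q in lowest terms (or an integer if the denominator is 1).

Answer: 46855/6636

Derivation:
Let h_i = expected steps to first reach s_4 from state i.
Boundary: h_s_4 = 0.
First-step equations for the other states:
  h_s_1 = 1 + 7/20*h_s_1 + 1/10*h_s_2 + 3/10*h_s_3 + 1/10*h_s_4 + 3/20*h_s_5
  h_s_2 = 1 + 3/10*h_s_1 + 3/20*h_s_2 + 1/4*h_s_3 + 1/4*h_s_4 + 1/20*h_s_5
  h_s_3 = 1 + 1/5*h_s_1 + 2/5*h_s_2 + 3/20*h_s_3 + 1/10*h_s_4 + 3/20*h_s_5
  h_s_5 = 1 + 3/10*h_s_1 + 1/5*h_s_2 + 1/5*h_s_3 + 1/5*h_s_4 + 1/10*h_s_5

Substituting h_s_4 = 0 and rearranging gives the linear system (I - Q) h = 1:
  [13/20, -1/10, -3/10, -3/20] . (h_s_1, h_s_2, h_s_3, h_s_5) = 1
  [-3/10, 17/20, -1/4, -1/20] . (h_s_1, h_s_2, h_s_3, h_s_5) = 1
  [-1/5, -2/5, 17/20, -3/20] . (h_s_1, h_s_2, h_s_3, h_s_5) = 1
  [-3/10, -1/5, -1/5, 9/10] . (h_s_1, h_s_2, h_s_3, h_s_5) = 1

Solving yields:
  h_s_1 = 46855/6636
  h_s_2 = 20035/3318
  h_s_3 = 45085/6636
  h_s_5 = 41915/6636

Starting state is s_1, so the expected hitting time is h_s_1 = 46855/6636.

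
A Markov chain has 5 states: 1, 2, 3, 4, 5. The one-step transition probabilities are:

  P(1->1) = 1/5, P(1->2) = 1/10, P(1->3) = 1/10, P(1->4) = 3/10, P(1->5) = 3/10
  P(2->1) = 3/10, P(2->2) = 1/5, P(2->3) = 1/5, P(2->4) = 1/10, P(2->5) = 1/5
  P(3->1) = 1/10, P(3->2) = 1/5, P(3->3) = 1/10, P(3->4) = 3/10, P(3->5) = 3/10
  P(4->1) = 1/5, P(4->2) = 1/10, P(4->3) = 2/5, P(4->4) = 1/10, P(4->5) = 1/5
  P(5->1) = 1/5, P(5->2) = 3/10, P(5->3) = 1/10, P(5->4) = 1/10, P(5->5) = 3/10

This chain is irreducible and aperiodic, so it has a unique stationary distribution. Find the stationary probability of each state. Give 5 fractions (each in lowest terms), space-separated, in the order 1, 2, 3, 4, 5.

The stationary distribution satisfies pi = pi * P, i.e.:
  pi_1 = 1/5*pi_1 + 3/10*pi_2 + 1/10*pi_3 + 1/5*pi_4 + 1/5*pi_5
  pi_2 = 1/10*pi_1 + 1/5*pi_2 + 1/5*pi_3 + 1/10*pi_4 + 3/10*pi_5
  pi_3 = 1/10*pi_1 + 1/5*pi_2 + 1/10*pi_3 + 2/5*pi_4 + 1/10*pi_5
  pi_4 = 3/10*pi_1 + 1/10*pi_2 + 3/10*pi_3 + 1/10*pi_4 + 1/10*pi_5
  pi_5 = 3/10*pi_1 + 1/5*pi_2 + 3/10*pi_3 + 1/5*pi_4 + 3/10*pi_5
with normalization: pi_1 + pi_2 + pi_3 + pi_4 + pi_5 = 1.

Using the first 4 balance equations plus normalization, the linear system A*pi = b is:
  [-4/5, 3/10, 1/10, 1/5, 1/5] . pi = 0
  [1/10, -4/5, 1/5, 1/10, 3/10] . pi = 0
  [1/10, 1/5, -9/10, 2/5, 1/10] . pi = 0
  [3/10, 1/10, 3/10, -9/10, 1/10] . pi = 0
  [1, 1, 1, 1, 1] . pi = 1

Solving yields:
  pi_1 = 1085/5378
  pi_2 = 1015/5378
  pi_3 = 921/5378
  pi_4 = 939/5378
  pi_5 = 709/2689

Verification (pi * P):
  1085/5378*1/5 + 1015/5378*3/10 + 921/5378*1/10 + 939/5378*1/5 + 709/2689*1/5 = 1085/5378 = pi_1  (ok)
  1085/5378*1/10 + 1015/5378*1/5 + 921/5378*1/5 + 939/5378*1/10 + 709/2689*3/10 = 1015/5378 = pi_2  (ok)
  1085/5378*1/10 + 1015/5378*1/5 + 921/5378*1/10 + 939/5378*2/5 + 709/2689*1/10 = 921/5378 = pi_3  (ok)
  1085/5378*3/10 + 1015/5378*1/10 + 921/5378*3/10 + 939/5378*1/10 + 709/2689*1/10 = 939/5378 = pi_4  (ok)
  1085/5378*3/10 + 1015/5378*1/5 + 921/5378*3/10 + 939/5378*1/5 + 709/2689*3/10 = 709/2689 = pi_5  (ok)

Answer: 1085/5378 1015/5378 921/5378 939/5378 709/2689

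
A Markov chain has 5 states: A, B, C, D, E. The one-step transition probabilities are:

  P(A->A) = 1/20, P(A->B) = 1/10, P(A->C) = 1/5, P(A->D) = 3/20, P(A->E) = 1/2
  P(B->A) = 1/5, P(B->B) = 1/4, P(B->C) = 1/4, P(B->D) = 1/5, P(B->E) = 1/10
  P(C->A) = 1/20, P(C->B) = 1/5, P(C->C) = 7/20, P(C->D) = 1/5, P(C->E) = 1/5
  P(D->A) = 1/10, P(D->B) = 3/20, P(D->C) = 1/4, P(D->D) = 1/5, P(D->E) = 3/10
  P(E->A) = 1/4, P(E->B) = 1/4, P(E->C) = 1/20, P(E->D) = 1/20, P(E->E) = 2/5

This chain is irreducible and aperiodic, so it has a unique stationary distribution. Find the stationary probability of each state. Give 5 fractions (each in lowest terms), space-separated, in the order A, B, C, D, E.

Answer: 217/1471 597/2942 299/1471 435/2942 439/1471

Derivation:
The stationary distribution satisfies pi = pi * P, i.e.:
  pi_A = 1/20*pi_A + 1/5*pi_B + 1/20*pi_C + 1/10*pi_D + 1/4*pi_E
  pi_B = 1/10*pi_A + 1/4*pi_B + 1/5*pi_C + 3/20*pi_D + 1/4*pi_E
  pi_C = 1/5*pi_A + 1/4*pi_B + 7/20*pi_C + 1/4*pi_D + 1/20*pi_E
  pi_D = 3/20*pi_A + 1/5*pi_B + 1/5*pi_C + 1/5*pi_D + 1/20*pi_E
  pi_E = 1/2*pi_A + 1/10*pi_B + 1/5*pi_C + 3/10*pi_D + 2/5*pi_E
with normalization: pi_A + pi_B + pi_C + pi_D + pi_E = 1.

Using the first 4 balance equations plus normalization, the linear system A*pi = b is:
  [-19/20, 1/5, 1/20, 1/10, 1/4] . pi = 0
  [1/10, -3/4, 1/5, 3/20, 1/4] . pi = 0
  [1/5, 1/4, -13/20, 1/4, 1/20] . pi = 0
  [3/20, 1/5, 1/5, -4/5, 1/20] . pi = 0
  [1, 1, 1, 1, 1] . pi = 1

Solving yields:
  pi_A = 217/1471
  pi_B = 597/2942
  pi_C = 299/1471
  pi_D = 435/2942
  pi_E = 439/1471

Verification (pi * P):
  217/1471*1/20 + 597/2942*1/5 + 299/1471*1/20 + 435/2942*1/10 + 439/1471*1/4 = 217/1471 = pi_A  (ok)
  217/1471*1/10 + 597/2942*1/4 + 299/1471*1/5 + 435/2942*3/20 + 439/1471*1/4 = 597/2942 = pi_B  (ok)
  217/1471*1/5 + 597/2942*1/4 + 299/1471*7/20 + 435/2942*1/4 + 439/1471*1/20 = 299/1471 = pi_C  (ok)
  217/1471*3/20 + 597/2942*1/5 + 299/1471*1/5 + 435/2942*1/5 + 439/1471*1/20 = 435/2942 = pi_D  (ok)
  217/1471*1/2 + 597/2942*1/10 + 299/1471*1/5 + 435/2942*3/10 + 439/1471*2/5 = 439/1471 = pi_E  (ok)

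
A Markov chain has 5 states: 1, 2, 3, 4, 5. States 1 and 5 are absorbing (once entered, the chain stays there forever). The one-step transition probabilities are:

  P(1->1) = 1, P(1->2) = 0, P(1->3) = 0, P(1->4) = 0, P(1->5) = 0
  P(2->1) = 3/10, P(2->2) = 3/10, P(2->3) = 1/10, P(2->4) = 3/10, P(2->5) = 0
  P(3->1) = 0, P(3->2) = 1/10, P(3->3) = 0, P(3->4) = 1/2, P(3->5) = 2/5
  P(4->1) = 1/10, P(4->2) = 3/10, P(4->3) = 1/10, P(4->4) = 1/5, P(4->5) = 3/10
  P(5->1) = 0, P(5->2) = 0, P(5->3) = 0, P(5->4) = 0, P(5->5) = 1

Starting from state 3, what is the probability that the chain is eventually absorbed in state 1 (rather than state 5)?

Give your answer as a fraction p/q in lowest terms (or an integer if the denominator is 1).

Let a_i = P(absorbed in 1 | start in state i).
Boundary conditions: a_1 = 1, a_5 = 0.
For each transient state i, a_i = sum_j P(i->j) * a_j:
  a_2 = 3/10*a_1 + 3/10*a_2 + 1/10*a_3 + 3/10*a_4 + 0*a_5
  a_3 = 0*a_1 + 1/10*a_2 + 0*a_3 + 1/2*a_4 + 2/5*a_5
  a_4 = 1/10*a_1 + 3/10*a_2 + 1/10*a_3 + 1/5*a_4 + 3/10*a_5

Substituting a_1 = 1 and a_5 = 0, rearrange to (I - Q) a = r where r[i] = P(i -> 1):
  [7/10, -1/10, -3/10] . (a_2, a_3, a_4) = 3/10
  [-1/10, 1, -1/2] . (a_2, a_3, a_4) = 0
  [-3/10, -1/10, 4/5] . (a_2, a_3, a_4) = 1/10

Solving yields:
  a_2 = 260/409
  a_3 = 107/409
  a_4 = 162/409

Starting state is 3, so the absorption probability is a_3 = 107/409.

Answer: 107/409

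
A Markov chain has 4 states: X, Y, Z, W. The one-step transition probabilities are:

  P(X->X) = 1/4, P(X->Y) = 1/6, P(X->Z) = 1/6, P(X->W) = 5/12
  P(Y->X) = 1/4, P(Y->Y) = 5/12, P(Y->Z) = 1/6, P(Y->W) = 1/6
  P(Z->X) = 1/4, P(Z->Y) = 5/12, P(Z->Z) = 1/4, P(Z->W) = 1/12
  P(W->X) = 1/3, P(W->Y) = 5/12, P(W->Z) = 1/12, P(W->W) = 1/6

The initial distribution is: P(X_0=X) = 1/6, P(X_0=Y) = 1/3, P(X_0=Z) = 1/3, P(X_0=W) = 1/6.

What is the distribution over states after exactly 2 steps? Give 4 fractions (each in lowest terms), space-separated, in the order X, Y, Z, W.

Propagating the distribution step by step (d_{t+1} = d_t * P):
d_0 = (X=1/6, Y=1/3, Z=1/3, W=1/6)
  d_1[X] = 1/6*1/4 + 1/3*1/4 + 1/3*1/4 + 1/6*1/3 = 19/72
  d_1[Y] = 1/6*1/6 + 1/3*5/12 + 1/3*5/12 + 1/6*5/12 = 3/8
  d_1[Z] = 1/6*1/6 + 1/3*1/6 + 1/3*1/4 + 1/6*1/12 = 13/72
  d_1[W] = 1/6*5/12 + 1/3*1/6 + 1/3*1/12 + 1/6*1/6 = 13/72
d_1 = (X=19/72, Y=3/8, Z=13/72, W=13/72)
  d_2[X] = 19/72*1/4 + 3/8*1/4 + 13/72*1/4 + 13/72*1/3 = 229/864
  d_2[Y] = 19/72*1/6 + 3/8*5/12 + 13/72*5/12 + 13/72*5/12 = 101/288
  d_2[Z] = 19/72*1/6 + 3/8*1/6 + 13/72*1/4 + 13/72*1/12 = 1/6
  d_2[W] = 19/72*5/12 + 3/8*1/6 + 13/72*1/12 + 13/72*1/6 = 47/216
d_2 = (X=229/864, Y=101/288, Z=1/6, W=47/216)

Answer: 229/864 101/288 1/6 47/216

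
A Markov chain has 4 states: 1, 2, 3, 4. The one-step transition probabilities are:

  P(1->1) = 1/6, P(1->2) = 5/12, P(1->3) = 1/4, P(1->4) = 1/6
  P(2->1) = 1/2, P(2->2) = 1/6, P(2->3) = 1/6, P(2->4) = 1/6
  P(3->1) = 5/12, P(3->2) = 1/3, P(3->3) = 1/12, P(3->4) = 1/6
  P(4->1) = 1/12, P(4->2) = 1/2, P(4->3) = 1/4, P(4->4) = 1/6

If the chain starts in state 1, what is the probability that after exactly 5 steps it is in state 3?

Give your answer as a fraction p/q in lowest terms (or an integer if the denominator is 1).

Answer: 47537/248832

Derivation:
Computing P^5 by repeated multiplication:
P^1 =
  1: [1/6, 5/12, 1/4, 1/6]
  2: [1/2, 1/6, 1/6, 1/6]
  3: [5/12, 1/3, 1/12, 1/6]
  4: [1/12, 1/2, 1/4, 1/6]
P^2 =
  1: [17/48, 11/36, 25/144, 1/6]
  2: [1/4, 3/8, 5/24, 1/6]
  3: [41/144, 49/144, 5/24, 1/6]
  4: [55/144, 41/144, 1/6, 1/6]
P^3 =
  1: [515/1728, 587/1728, 169/864, 1/6]
  2: [95/288, 23/72, 53/288, 1/6]
  3: [275/864, 21/64, 323/1728, 1/6]
  4: [125/432, 199/576, 343/1728, 1/6]
P^4 =
  1: [3265/10368, 6829/20736, 1307/6912, 1/6]
  2: [1055/3456, 1159/3456, 37/192, 1/6]
  3: [2135/6912, 863/2592, 3971/20736, 1/6]
  4: [2195/6912, 3397/10368, 3901/20736, 1/6]
P^5 =
  1: [77095/248832, 383/1152, 47537/248832, 1/6]
  2: [6485/20736, 4571/13824, 7877/41472, 1/6]
  3: [77545/248832, 82453/248832, 23681/124416, 1/6]
  4: [76895/248832, 82853/248832, 11903/62208, 1/6]

(P^5)[1 -> 3] = 47537/248832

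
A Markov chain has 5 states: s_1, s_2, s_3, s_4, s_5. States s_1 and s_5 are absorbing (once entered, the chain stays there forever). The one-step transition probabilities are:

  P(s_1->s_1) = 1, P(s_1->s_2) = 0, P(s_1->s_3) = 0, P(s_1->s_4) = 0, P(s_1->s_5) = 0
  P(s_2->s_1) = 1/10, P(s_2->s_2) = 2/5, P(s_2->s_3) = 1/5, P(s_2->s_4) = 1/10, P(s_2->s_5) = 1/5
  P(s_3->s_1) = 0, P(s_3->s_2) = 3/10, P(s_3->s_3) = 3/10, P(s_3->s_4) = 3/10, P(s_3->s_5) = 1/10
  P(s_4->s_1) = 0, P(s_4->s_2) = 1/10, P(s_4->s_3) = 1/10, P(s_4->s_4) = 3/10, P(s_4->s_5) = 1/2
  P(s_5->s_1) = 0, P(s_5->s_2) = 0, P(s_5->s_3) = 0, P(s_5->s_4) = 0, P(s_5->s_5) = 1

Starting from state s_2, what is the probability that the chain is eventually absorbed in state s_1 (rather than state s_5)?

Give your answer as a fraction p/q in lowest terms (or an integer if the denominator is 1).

Answer: 23/109

Derivation:
Let a_i = P(absorbed in s_1 | start in state i).
Boundary conditions: a_s_1 = 1, a_s_5 = 0.
For each transient state i, a_i = sum_j P(i->j) * a_j:
  a_s_2 = 1/10*a_s_1 + 2/5*a_s_2 + 1/5*a_s_3 + 1/10*a_s_4 + 1/5*a_s_5
  a_s_3 = 0*a_s_1 + 3/10*a_s_2 + 3/10*a_s_3 + 3/10*a_s_4 + 1/10*a_s_5
  a_s_4 = 0*a_s_1 + 1/10*a_s_2 + 1/10*a_s_3 + 3/10*a_s_4 + 1/2*a_s_5

Substituting a_s_1 = 1 and a_s_5 = 0, rearrange to (I - Q) a = r where r[i] = P(i -> s_1):
  [3/5, -1/5, -1/10] . (a_s_2, a_s_3, a_s_4) = 1/10
  [-3/10, 7/10, -3/10] . (a_s_2, a_s_3, a_s_4) = 0
  [-1/10, -1/10, 7/10] . (a_s_2, a_s_3, a_s_4) = 0

Solving yields:
  a_s_2 = 23/109
  a_s_3 = 12/109
  a_s_4 = 5/109

Starting state is s_2, so the absorption probability is a_s_2 = 23/109.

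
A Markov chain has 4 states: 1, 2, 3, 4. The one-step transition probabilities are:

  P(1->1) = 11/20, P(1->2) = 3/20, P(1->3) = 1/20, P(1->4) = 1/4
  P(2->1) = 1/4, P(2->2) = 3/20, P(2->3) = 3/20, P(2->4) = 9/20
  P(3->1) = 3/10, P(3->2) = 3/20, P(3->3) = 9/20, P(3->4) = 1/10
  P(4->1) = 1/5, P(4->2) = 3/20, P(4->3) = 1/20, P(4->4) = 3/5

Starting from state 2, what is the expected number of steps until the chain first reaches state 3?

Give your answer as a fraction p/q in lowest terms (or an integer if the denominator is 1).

Let h_i = expected steps to first reach 3 from state i.
Boundary: h_3 = 0.
First-step equations for the other states:
  h_1 = 1 + 11/20*h_1 + 3/20*h_2 + 1/20*h_3 + 1/4*h_4
  h_2 = 1 + 1/4*h_1 + 3/20*h_2 + 3/20*h_3 + 9/20*h_4
  h_4 = 1 + 1/5*h_1 + 3/20*h_2 + 1/20*h_3 + 3/5*h_4

Substituting h_3 = 0 and rearranging gives the linear system (I - Q) h = 1:
  [9/20, -3/20, -1/4] . (h_1, h_2, h_4) = 1
  [-1/4, 17/20, -9/20] . (h_1, h_2, h_4) = 1
  [-1/5, -3/20, 2/5] . (h_1, h_2, h_4) = 1

Solving yields:
  h_1 = 200/13
  h_2 = 180/13
  h_4 = 200/13

Starting state is 2, so the expected hitting time is h_2 = 180/13.

Answer: 180/13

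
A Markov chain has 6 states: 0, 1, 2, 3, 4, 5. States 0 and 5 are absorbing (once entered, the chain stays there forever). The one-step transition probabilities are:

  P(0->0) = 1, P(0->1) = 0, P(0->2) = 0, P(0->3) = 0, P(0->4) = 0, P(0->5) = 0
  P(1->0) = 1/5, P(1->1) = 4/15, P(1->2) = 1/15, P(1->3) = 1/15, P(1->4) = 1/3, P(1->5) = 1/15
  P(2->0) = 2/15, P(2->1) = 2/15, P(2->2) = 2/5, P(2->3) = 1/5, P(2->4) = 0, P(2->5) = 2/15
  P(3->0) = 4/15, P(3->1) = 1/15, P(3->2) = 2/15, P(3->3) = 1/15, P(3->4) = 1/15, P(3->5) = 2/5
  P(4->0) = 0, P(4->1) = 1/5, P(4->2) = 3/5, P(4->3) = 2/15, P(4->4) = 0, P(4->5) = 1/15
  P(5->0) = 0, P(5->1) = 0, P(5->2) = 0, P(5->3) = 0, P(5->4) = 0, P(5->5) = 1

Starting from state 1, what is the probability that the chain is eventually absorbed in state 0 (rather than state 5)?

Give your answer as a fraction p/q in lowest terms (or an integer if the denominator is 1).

Let a_i = P(absorbed in 0 | start in state i).
Boundary conditions: a_0 = 1, a_5 = 0.
For each transient state i, a_i = sum_j P(i->j) * a_j:
  a_1 = 1/5*a_0 + 4/15*a_1 + 1/15*a_2 + 1/15*a_3 + 1/3*a_4 + 1/15*a_5
  a_2 = 2/15*a_0 + 2/15*a_1 + 2/5*a_2 + 1/5*a_3 + 0*a_4 + 2/15*a_5
  a_3 = 4/15*a_0 + 1/15*a_1 + 2/15*a_2 + 1/15*a_3 + 1/15*a_4 + 2/5*a_5
  a_4 = 0*a_0 + 1/5*a_1 + 3/5*a_2 + 2/15*a_3 + 0*a_4 + 1/15*a_5

Substituting a_0 = 1 and a_5 = 0, rearrange to (I - Q) a = r where r[i] = P(i -> 0):
  [11/15, -1/15, -1/15, -1/3] . (a_1, a_2, a_3, a_4) = 1/5
  [-2/15, 3/5, -1/5, 0] . (a_1, a_2, a_3, a_4) = 2/15
  [-1/15, -2/15, 14/15, -1/15] . (a_1, a_2, a_3, a_4) = 4/15
  [-1/5, -3/5, -2/15, 1] . (a_1, a_2, a_3, a_4) = 0

Solving yields:
  a_1 = 2893/5090
  a_2 = 751/1527
  a_3 = 1094/2545
  a_4 = 7117/15270

Starting state is 1, so the absorption probability is a_1 = 2893/5090.

Answer: 2893/5090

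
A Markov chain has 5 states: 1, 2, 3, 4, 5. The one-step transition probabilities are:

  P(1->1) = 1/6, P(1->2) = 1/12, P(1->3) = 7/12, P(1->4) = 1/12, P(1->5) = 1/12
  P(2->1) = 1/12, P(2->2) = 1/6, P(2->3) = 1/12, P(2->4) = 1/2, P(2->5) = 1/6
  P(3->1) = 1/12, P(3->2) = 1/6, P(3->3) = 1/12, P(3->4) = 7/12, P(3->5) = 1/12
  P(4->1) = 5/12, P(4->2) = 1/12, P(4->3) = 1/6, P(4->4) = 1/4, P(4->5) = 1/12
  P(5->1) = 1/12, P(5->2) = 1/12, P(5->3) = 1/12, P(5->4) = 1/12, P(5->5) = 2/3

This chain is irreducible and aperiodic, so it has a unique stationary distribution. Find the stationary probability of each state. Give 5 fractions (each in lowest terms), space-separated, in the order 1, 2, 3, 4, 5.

Answer: 2301/12035 263/2407 486/2407 3319/12035 534/2407

Derivation:
The stationary distribution satisfies pi = pi * P, i.e.:
  pi_1 = 1/6*pi_1 + 1/12*pi_2 + 1/12*pi_3 + 5/12*pi_4 + 1/12*pi_5
  pi_2 = 1/12*pi_1 + 1/6*pi_2 + 1/6*pi_3 + 1/12*pi_4 + 1/12*pi_5
  pi_3 = 7/12*pi_1 + 1/12*pi_2 + 1/12*pi_3 + 1/6*pi_4 + 1/12*pi_5
  pi_4 = 1/12*pi_1 + 1/2*pi_2 + 7/12*pi_3 + 1/4*pi_4 + 1/12*pi_5
  pi_5 = 1/12*pi_1 + 1/6*pi_2 + 1/12*pi_3 + 1/12*pi_4 + 2/3*pi_5
with normalization: pi_1 + pi_2 + pi_3 + pi_4 + pi_5 = 1.

Using the first 4 balance equations plus normalization, the linear system A*pi = b is:
  [-5/6, 1/12, 1/12, 5/12, 1/12] . pi = 0
  [1/12, -5/6, 1/6, 1/12, 1/12] . pi = 0
  [7/12, 1/12, -11/12, 1/6, 1/12] . pi = 0
  [1/12, 1/2, 7/12, -3/4, 1/12] . pi = 0
  [1, 1, 1, 1, 1] . pi = 1

Solving yields:
  pi_1 = 2301/12035
  pi_2 = 263/2407
  pi_3 = 486/2407
  pi_4 = 3319/12035
  pi_5 = 534/2407

Verification (pi * P):
  2301/12035*1/6 + 263/2407*1/12 + 486/2407*1/12 + 3319/12035*5/12 + 534/2407*1/12 = 2301/12035 = pi_1  (ok)
  2301/12035*1/12 + 263/2407*1/6 + 486/2407*1/6 + 3319/12035*1/12 + 534/2407*1/12 = 263/2407 = pi_2  (ok)
  2301/12035*7/12 + 263/2407*1/12 + 486/2407*1/12 + 3319/12035*1/6 + 534/2407*1/12 = 486/2407 = pi_3  (ok)
  2301/12035*1/12 + 263/2407*1/2 + 486/2407*7/12 + 3319/12035*1/4 + 534/2407*1/12 = 3319/12035 = pi_4  (ok)
  2301/12035*1/12 + 263/2407*1/6 + 486/2407*1/12 + 3319/12035*1/12 + 534/2407*2/3 = 534/2407 = pi_5  (ok)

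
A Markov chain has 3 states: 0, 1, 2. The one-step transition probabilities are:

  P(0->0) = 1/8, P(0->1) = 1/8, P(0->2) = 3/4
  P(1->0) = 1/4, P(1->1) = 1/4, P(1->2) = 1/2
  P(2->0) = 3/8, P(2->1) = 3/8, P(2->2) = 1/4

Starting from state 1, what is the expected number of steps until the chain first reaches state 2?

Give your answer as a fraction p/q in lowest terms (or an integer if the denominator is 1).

Answer: 9/5

Derivation:
Let h_i = expected steps to first reach 2 from state i.
Boundary: h_2 = 0.
First-step equations for the other states:
  h_0 = 1 + 1/8*h_0 + 1/8*h_1 + 3/4*h_2
  h_1 = 1 + 1/4*h_0 + 1/4*h_1 + 1/2*h_2

Substituting h_2 = 0 and rearranging gives the linear system (I - Q) h = 1:
  [7/8, -1/8] . (h_0, h_1) = 1
  [-1/4, 3/4] . (h_0, h_1) = 1

Solving yields:
  h_0 = 7/5
  h_1 = 9/5

Starting state is 1, so the expected hitting time is h_1 = 9/5.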